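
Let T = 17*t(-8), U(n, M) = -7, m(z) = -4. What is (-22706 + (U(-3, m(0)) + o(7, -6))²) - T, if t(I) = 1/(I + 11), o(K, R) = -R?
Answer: -68132/3 ≈ -22711.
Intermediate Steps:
t(I) = 1/(11 + I)
T = 17/3 (T = 17/(11 - 8) = 17/3 ≈ 5.6667)
(-22706 + (U(-3, m(0)) + o(7, -6))²) - T = (-22706 + (-7 - 1*(-6))²) - 1*17/3 = (-22706 + (-7 + 6)²) - 17/3 = (-22706 + (-1)²) - 17/3 = (-22706 + 1) - 17/3 = -22705 - 17/3 = -68132/3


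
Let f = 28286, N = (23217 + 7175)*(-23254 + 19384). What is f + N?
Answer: -117588754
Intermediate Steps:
N = -117617040 (N = 30392*(-3870) = -117617040)
f + N = 28286 - 117617040 = -117588754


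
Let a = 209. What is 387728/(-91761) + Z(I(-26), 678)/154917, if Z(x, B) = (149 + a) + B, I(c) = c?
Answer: -2855742580/676920897 ≈ -4.2187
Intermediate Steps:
Z(x, B) = 358 + B (Z(x, B) = (149 + 209) + B = 358 + B)
387728/(-91761) + Z(I(-26), 678)/154917 = 387728/(-91761) + (358 + 678)/154917 = 387728*(-1/91761) + 1036*(1/154917) = -387728/91761 + 148/22131 = -2855742580/676920897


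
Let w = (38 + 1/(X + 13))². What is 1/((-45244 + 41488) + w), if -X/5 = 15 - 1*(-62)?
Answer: -138384/319972079 ≈ -0.00043249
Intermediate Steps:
X = -385 (X = -5*(15 - 1*(-62)) = -5*(15 + 62) = -5*77 = -385)
w = 199798225/138384 (w = (38 + 1/(-385 + 13))² = (38 + 1/(-372))² = (38 - 1/372)² = (14135/372)² = 199798225/138384 ≈ 1443.8)
1/((-45244 + 41488) + w) = 1/((-45244 + 41488) + 199798225/138384) = 1/(-3756 + 199798225/138384) = 1/(-319972079/138384) = -138384/319972079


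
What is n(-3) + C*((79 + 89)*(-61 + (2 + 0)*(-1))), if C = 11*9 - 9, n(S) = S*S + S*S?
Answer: -952542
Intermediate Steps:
n(S) = 2*S² (n(S) = S² + S² = 2*S²)
C = 90 (C = 99 - 9 = 90)
n(-3) + C*((79 + 89)*(-61 + (2 + 0)*(-1))) = 2*(-3)² + 90*((79 + 89)*(-61 + (2 + 0)*(-1))) = 2*9 + 90*(168*(-61 + 2*(-1))) = 18 + 90*(168*(-61 - 2)) = 18 + 90*(168*(-63)) = 18 + 90*(-10584) = 18 - 952560 = -952542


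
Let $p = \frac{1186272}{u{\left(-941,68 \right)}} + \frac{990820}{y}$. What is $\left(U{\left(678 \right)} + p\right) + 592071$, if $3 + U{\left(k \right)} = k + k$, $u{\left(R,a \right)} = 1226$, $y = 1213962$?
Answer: $\frac{221161143943418}{372079353} \approx 5.9439 \cdot 10^{5}$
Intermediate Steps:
$U{\left(k \right)} = -3 + 2 k$ ($U{\left(k \right)} = -3 + \left(k + k\right) = -3 + 2 k$)
$p = \frac{360325968746}{372079353}$ ($p = \frac{1186272}{1226} + \frac{990820}{1213962} = 1186272 \cdot \frac{1}{1226} + 990820 \cdot \frac{1}{1213962} = \frac{593136}{613} + \frac{495410}{606981} = \frac{360325968746}{372079353} \approx 968.41$)
$\left(U{\left(678 \right)} + p\right) + 592071 = \left(\left(-3 + 2 \cdot 678\right) + \frac{360325968746}{372079353}\right) + 592071 = \left(\left(-3 + 1356\right) + \frac{360325968746}{372079353}\right) + 592071 = \left(1353 + \frac{360325968746}{372079353}\right) + 592071 = \frac{863749333355}{372079353} + 592071 = \frac{221161143943418}{372079353}$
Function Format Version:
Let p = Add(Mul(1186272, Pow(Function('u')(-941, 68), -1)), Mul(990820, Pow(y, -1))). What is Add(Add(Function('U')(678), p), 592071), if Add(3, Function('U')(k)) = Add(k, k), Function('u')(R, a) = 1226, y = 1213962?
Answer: Rational(221161143943418, 372079353) ≈ 5.9439e+5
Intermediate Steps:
Function('U')(k) = Add(-3, Mul(2, k)) (Function('U')(k) = Add(-3, Add(k, k)) = Add(-3, Mul(2, k)))
p = Rational(360325968746, 372079353) (p = Add(Mul(1186272, Pow(1226, -1)), Mul(990820, Pow(1213962, -1))) = Add(Mul(1186272, Rational(1, 1226)), Mul(990820, Rational(1, 1213962))) = Add(Rational(593136, 613), Rational(495410, 606981)) = Rational(360325968746, 372079353) ≈ 968.41)
Add(Add(Function('U')(678), p), 592071) = Add(Add(Add(-3, Mul(2, 678)), Rational(360325968746, 372079353)), 592071) = Add(Add(Add(-3, 1356), Rational(360325968746, 372079353)), 592071) = Add(Add(1353, Rational(360325968746, 372079353)), 592071) = Add(Rational(863749333355, 372079353), 592071) = Rational(221161143943418, 372079353)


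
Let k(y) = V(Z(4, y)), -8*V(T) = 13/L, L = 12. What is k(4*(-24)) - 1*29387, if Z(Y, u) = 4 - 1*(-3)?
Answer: -2821165/96 ≈ -29387.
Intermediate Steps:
Z(Y, u) = 7 (Z(Y, u) = 4 + 3 = 7)
V(T) = -13/96 (V(T) = -13/(8*12) = -⅛*13/12 = -13/96)
k(y) = -13/96
k(4*(-24)) - 1*29387 = -13/96 - 1*29387 = -13/96 - 29387 = -2821165/96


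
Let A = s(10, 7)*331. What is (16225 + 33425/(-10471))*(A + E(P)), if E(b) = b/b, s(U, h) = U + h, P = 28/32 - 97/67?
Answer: 955963919400/10471 ≈ 9.1296e+7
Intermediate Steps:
P = -307/536 (P = 28*(1/32) - 97*1/67 = 7/8 - 97/67 = -307/536 ≈ -0.57276)
E(b) = 1
A = 5627 (A = (10 + 7)*331 = 17*331 = 5627)
(16225 + 33425/(-10471))*(A + E(P)) = (16225 + 33425/(-10471))*(5627 + 1) = (16225 + 33425*(-1/10471))*5628 = (16225 - 33425/10471)*5628 = (169858550/10471)*5628 = 955963919400/10471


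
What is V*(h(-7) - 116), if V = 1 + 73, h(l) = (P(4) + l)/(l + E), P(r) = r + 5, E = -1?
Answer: -17205/2 ≈ -8602.5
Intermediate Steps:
P(r) = 5 + r
h(l) = (9 + l)/(-1 + l) (h(l) = ((5 + 4) + l)/(l - 1) = (9 + l)/(-1 + l))
V = 74
V*(h(-7) - 116) = 74*((9 - 7)/(-1 - 7) - 116) = 74*(2/(-8) - 116) = 74*(-1/8*2 - 116) = 74*(-1/4 - 116) = 74*(-465/4) = -17205/2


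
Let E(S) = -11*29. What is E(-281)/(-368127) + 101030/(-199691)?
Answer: -37128169381/73511648757 ≈ -0.50506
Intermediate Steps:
E(S) = -319
E(-281)/(-368127) + 101030/(-199691) = -319/(-368127) + 101030/(-199691) = -319*(-1/368127) + 101030*(-1/199691) = 319/368127 - 101030/199691 = -37128169381/73511648757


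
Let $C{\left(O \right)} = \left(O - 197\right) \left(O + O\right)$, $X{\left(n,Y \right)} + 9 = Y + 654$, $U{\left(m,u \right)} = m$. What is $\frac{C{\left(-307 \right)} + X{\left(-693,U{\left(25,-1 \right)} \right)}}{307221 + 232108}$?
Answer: $\frac{310126}{539329} \approx 0.57502$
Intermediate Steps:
$X{\left(n,Y \right)} = 645 + Y$ ($X{\left(n,Y \right)} = -9 + \left(Y + 654\right) = -9 + \left(654 + Y\right) = 645 + Y$)
$C{\left(O \right)} = 2 O \left(-197 + O\right)$ ($C{\left(O \right)} = \left(-197 + O\right) 2 O = 2 O \left(-197 + O\right)$)
$\frac{C{\left(-307 \right)} + X{\left(-693,U{\left(25,-1 \right)} \right)}}{307221 + 232108} = \frac{2 \left(-307\right) \left(-197 - 307\right) + \left(645 + 25\right)}{307221 + 232108} = \frac{2 \left(-307\right) \left(-504\right) + 670}{539329} = \left(309456 + 670\right) \frac{1}{539329} = 310126 \cdot \frac{1}{539329} = \frac{310126}{539329}$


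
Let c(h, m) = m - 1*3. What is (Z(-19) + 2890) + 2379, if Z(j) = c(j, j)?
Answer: 5247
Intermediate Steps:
c(h, m) = -3 + m (c(h, m) = m - 3 = -3 + m)
Z(j) = -3 + j
(Z(-19) + 2890) + 2379 = ((-3 - 19) + 2890) + 2379 = (-22 + 2890) + 2379 = 2868 + 2379 = 5247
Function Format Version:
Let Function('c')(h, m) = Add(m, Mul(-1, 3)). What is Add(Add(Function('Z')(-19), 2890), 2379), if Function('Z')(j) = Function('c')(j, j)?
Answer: 5247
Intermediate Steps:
Function('c')(h, m) = Add(-3, m) (Function('c')(h, m) = Add(m, -3) = Add(-3, m))
Function('Z')(j) = Add(-3, j)
Add(Add(Function('Z')(-19), 2890), 2379) = Add(Add(Add(-3, -19), 2890), 2379) = Add(Add(-22, 2890), 2379) = Add(2868, 2379) = 5247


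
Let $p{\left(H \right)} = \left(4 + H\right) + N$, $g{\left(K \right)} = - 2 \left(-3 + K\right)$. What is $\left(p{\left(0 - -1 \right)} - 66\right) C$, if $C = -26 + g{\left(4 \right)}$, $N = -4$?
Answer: $1820$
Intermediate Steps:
$g{\left(K \right)} = 6 - 2 K$
$p{\left(H \right)} = H$ ($p{\left(H \right)} = \left(4 + H\right) - 4 = H$)
$C = -28$ ($C = -26 + \left(6 - 8\right) = -26 - 2 = -28$)
$\left(p{\left(0 - -1 \right)} - 66\right) C = \left(\left(0 - -1\right) - 66\right) \left(-28\right) = \left(\left(0 + 1\right) - 66\right) \left(-28\right) = \left(1 - 66\right) \left(-28\right) = \left(-65\right) \left(-28\right) = 1820$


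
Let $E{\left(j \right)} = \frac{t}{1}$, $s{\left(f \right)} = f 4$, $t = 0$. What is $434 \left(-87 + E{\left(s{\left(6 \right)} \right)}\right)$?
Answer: $-37758$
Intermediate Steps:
$s{\left(f \right)} = 4 f$
$E{\left(j \right)} = 0$ ($E{\left(j \right)} = \frac{0}{1} = 0 \cdot 1 = 0$)
$434 \left(-87 + E{\left(s{\left(6 \right)} \right)}\right) = 434 \left(-87 + 0\right) = 434 \left(-87\right) = -37758$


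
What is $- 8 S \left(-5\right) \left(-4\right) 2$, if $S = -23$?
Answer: $7360$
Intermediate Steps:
$- 8 S \left(-5\right) \left(-4\right) 2 = \left(-8\right) \left(-23\right) \left(-5\right) \left(-4\right) 2 = 184 \cdot 20 \cdot 2 = 184 \cdot 40 = 7360$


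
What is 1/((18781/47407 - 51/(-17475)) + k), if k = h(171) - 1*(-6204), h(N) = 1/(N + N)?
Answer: 94441855050/585955235069423 ≈ 0.00016118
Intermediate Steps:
h(N) = 1/(2*N)
k = 2121769/342 (k = (1/2)/171 - 1*(-6204) = (1/2)*(1/171) + 6204 = 1/342 + 6204 = 2121769/342 ≈ 6204.0)
1/((18781/47407 - 51/(-17475)) + k) = 1/((18781/47407 - 51/(-17475)) + 2121769/342) = 1/((18781*(1/47407) - 51*(-1/17475)) + 2121769/342) = 1/((18781/47407 + 17/5825) + 2121769/342) = 1/(110205244/276145775 + 2121769/342) = 1/(585955235069423/94441855050) = 94441855050/585955235069423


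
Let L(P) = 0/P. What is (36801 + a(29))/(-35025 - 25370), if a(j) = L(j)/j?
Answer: -783/1285 ≈ -0.60934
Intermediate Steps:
L(P) = 0
a(j) = 0 (a(j) = 0/j = 0)
(36801 + a(29))/(-35025 - 25370) = (36801 + 0)/(-35025 - 25370) = 36801/(-60395) = 36801*(-1/60395) = -783/1285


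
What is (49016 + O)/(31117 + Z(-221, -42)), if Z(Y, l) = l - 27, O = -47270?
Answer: 873/15524 ≈ 0.056235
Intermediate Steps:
Z(Y, l) = -27 + l
(49016 + O)/(31117 + Z(-221, -42)) = (49016 - 47270)/(31117 + (-27 - 42)) = 1746/(31117 - 69) = 1746/31048 = 1746*(1/31048) = 873/15524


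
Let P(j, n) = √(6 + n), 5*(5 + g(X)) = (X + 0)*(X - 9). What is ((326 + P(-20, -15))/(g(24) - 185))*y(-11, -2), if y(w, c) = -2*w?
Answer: -3586/59 - 33*I/59 ≈ -60.78 - 0.55932*I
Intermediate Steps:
g(X) = -5 + X*(-9 + X)/5 (g(X) = -5 + ((X + 0)*(X - 9))/5 = -5 + (X*(-9 + X))/5 = -5 + X*(-9 + X)/5)
((326 + P(-20, -15))/(g(24) - 185))*y(-11, -2) = ((326 + √(6 - 15))/((-5 - 9/5*24 + (⅕)*24²) - 185))*(-2*(-11)) = ((326 + √(-9))/((-5 - 216/5 + (⅕)*576) - 185))*22 = ((326 + 3*I)/((-5 - 216/5 + 576/5) - 185))*22 = ((326 + 3*I)/(67 - 185))*22 = ((326 + 3*I)/(-118))*22 = ((326 + 3*I)*(-1/118))*22 = (-163/59 - 3*I/118)*22 = -3586/59 - 33*I/59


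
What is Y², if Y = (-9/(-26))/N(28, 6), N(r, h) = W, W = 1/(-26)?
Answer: 81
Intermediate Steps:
W = -1/26 ≈ -0.038462
N(r, h) = -1/26
Y = -9 (Y = (-9/(-26))/(-1/26) = -1/26*(-9)*(-26) = (9/26)*(-26) = -9)
Y² = (-9)² = 81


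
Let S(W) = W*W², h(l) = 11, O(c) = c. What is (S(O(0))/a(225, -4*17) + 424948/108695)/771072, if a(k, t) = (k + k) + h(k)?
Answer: 106237/20952917760 ≈ 5.0703e-6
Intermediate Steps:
S(W) = W³
a(k, t) = 11 + 2*k (a(k, t) = (k + k) + 11 = 2*k + 11 = 11 + 2*k)
(S(O(0))/a(225, -4*17) + 424948/108695)/771072 = (0³/(11 + 2*225) + 424948/108695)/771072 = (0/(11 + 450) + 424948*(1/108695))*(1/771072) = (0/461 + 424948/108695)*(1/771072) = (0*(1/461) + 424948/108695)*(1/771072) = (0 + 424948/108695)*(1/771072) = (424948/108695)*(1/771072) = 106237/20952917760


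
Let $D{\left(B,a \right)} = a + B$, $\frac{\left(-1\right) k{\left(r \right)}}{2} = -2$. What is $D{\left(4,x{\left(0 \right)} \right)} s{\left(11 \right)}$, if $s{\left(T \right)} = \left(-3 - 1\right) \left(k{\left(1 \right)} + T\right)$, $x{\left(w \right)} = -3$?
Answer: $-60$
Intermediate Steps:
$k{\left(r \right)} = 4$ ($k{\left(r \right)} = \left(-2\right) \left(-2\right) = 4$)
$D{\left(B,a \right)} = B + a$
$s{\left(T \right)} = -16 - 4 T$ ($s{\left(T \right)} = \left(-3 - 1\right) \left(4 + T\right) = - 4 \left(4 + T\right) = -16 - 4 T$)
$D{\left(4,x{\left(0 \right)} \right)} s{\left(11 \right)} = \left(4 - 3\right) \left(-16 - 44\right) = 1 \left(-16 - 44\right) = 1 \left(-60\right) = -60$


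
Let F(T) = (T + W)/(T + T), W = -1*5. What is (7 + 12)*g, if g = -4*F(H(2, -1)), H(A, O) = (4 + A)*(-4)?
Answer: -551/12 ≈ -45.917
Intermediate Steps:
H(A, O) = -16 - 4*A
W = -5
F(T) = (-5 + T)/(2*T) (F(T) = (T - 5)/(T + T) = (-5 + T)/((2*T)) = (-5 + T)*(1/(2*T)) = (-5 + T)/(2*T))
g = -29/12 (g = -2*(-5 + (-16 - 4*2))/(-16 - 4*2) = -2*(-5 + (-16 - 8))/(-16 - 8) = -2*(-5 - 24)/(-24) = -2*(-1)*(-29)/24 = -4*29/48 = -29/12 ≈ -2.4167)
(7 + 12)*g = (7 + 12)*(-29/12) = 19*(-29/12) = -551/12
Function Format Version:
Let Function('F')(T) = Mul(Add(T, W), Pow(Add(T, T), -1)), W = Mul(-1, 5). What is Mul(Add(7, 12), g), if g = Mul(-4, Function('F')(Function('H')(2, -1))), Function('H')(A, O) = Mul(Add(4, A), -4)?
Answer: Rational(-551, 12) ≈ -45.917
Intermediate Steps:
Function('H')(A, O) = Add(-16, Mul(-4, A))
W = -5
Function('F')(T) = Mul(Rational(1, 2), Pow(T, -1), Add(-5, T)) (Function('F')(T) = Mul(Add(T, -5), Pow(Add(T, T), -1)) = Mul(Add(-5, T), Pow(Mul(2, T), -1)) = Mul(Add(-5, T), Mul(Rational(1, 2), Pow(T, -1))) = Mul(Rational(1, 2), Pow(T, -1), Add(-5, T)))
g = Rational(-29, 12) (g = Mul(-4, Mul(Rational(1, 2), Pow(Add(-16, Mul(-4, 2)), -1), Add(-5, Add(-16, Mul(-4, 2))))) = Mul(-4, Mul(Rational(1, 2), Pow(Add(-16, -8), -1), Add(-5, Add(-16, -8)))) = Mul(-4, Mul(Rational(1, 2), Pow(-24, -1), Add(-5, -24))) = Mul(-4, Mul(Rational(1, 2), Rational(-1, 24), -29)) = Mul(-4, Rational(29, 48)) = Rational(-29, 12) ≈ -2.4167)
Mul(Add(7, 12), g) = Mul(Add(7, 12), Rational(-29, 12)) = Mul(19, Rational(-29, 12)) = Rational(-551, 12)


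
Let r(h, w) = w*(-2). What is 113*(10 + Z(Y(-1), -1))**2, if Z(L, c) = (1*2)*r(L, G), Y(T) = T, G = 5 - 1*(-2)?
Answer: 36612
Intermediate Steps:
G = 7 (G = 5 + 2 = 7)
r(h, w) = -2*w
Z(L, c) = -28 (Z(L, c) = (1*2)*(-2*7) = 2*(-14) = -28)
113*(10 + Z(Y(-1), -1))**2 = 113*(10 - 28)**2 = 113*(-18)**2 = 113*324 = 36612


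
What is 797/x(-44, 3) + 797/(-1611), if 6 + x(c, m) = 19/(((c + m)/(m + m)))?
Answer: -5881063/64440 ≈ -91.264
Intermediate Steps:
x(c, m) = -6 + 38*m/(c + m) (x(c, m) = -6 + 19/(((c + m)/(m + m))) = -6 + 19/(((c + m)/((2*m)))) = -6 + 19/(((c + m)*(1/(2*m)))) = -6 + 19/(((c + m)/(2*m))) = -6 + 19*(2*m/(c + m)) = -6 + 38*m/(c + m))
797/x(-44, 3) + 797/(-1611) = 797/((2*(-3*(-44) + 16*3)/(-44 + 3))) + 797/(-1611) = 797/((2*(132 + 48)/(-41))) + 797*(-1/1611) = 797/((2*(-1/41)*180)) - 797/1611 = 797/(-360/41) - 797/1611 = 797*(-41/360) - 797/1611 = -32677/360 - 797/1611 = -5881063/64440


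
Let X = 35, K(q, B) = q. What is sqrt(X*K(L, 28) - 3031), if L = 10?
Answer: I*sqrt(2681) ≈ 51.778*I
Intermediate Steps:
sqrt(X*K(L, 28) - 3031) = sqrt(35*10 - 3031) = sqrt(350 - 3031) = sqrt(-2681) = I*sqrt(2681)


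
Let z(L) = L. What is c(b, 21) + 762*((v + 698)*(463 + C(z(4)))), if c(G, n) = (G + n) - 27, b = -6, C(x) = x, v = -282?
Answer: 148035252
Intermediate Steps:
c(G, n) = -27 + G + n
c(b, 21) + 762*((v + 698)*(463 + C(z(4)))) = (-27 - 6 + 21) + 762*((-282 + 698)*(463 + 4)) = -12 + 762*(416*467) = -12 + 762*194272 = -12 + 148035264 = 148035252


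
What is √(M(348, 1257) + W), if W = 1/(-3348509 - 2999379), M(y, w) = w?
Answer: √3165729521484745/1586972 ≈ 35.454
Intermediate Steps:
W = -1/6347888 (W = 1/(-6347888) = -1/6347888 ≈ -1.5753e-7)
√(M(348, 1257) + W) = √(1257 - 1/6347888) = √(7979295215/6347888) = √3165729521484745/1586972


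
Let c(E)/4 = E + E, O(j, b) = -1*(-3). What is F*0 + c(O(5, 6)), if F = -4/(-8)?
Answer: 24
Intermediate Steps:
O(j, b) = 3
c(E) = 8*E (c(E) = 4*(E + E) = 4*(2*E) = 8*E)
F = ½ (F = -4*(-⅛) = ½ ≈ 0.50000)
F*0 + c(O(5, 6)) = (½)*0 + 8*3 = 0 + 24 = 24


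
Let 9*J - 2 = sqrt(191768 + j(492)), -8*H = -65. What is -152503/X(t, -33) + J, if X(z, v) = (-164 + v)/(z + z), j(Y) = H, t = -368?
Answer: -1010179478/1773 + sqrt(3068418)/36 ≈ -5.6971e+5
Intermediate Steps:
H = 65/8 (H = -1/8*(-65) = 65/8 ≈ 8.1250)
j(Y) = 65/8
X(z, v) = (-164 + v)/(2*z) (X(z, v) = (-164 + v)/((2*z)) = (-164 + v)*(1/(2*z)) = (-164 + v)/(2*z))
J = 2/9 + sqrt(3068418)/36 (J = 2/9 + sqrt(191768 + 65/8)/9 = 2/9 + sqrt(1534209/8)/9 = 2/9 + (sqrt(3068418)/4)/9 = 2/9 + sqrt(3068418)/36 ≈ 48.880)
-152503/X(t, -33) + J = -152503*(-736/(-164 - 33)) + (2/9 + sqrt(3068418)/36) = -152503/((1/2)*(-1/368)*(-197)) + (2/9 + sqrt(3068418)/36) = -152503/197/736 + (2/9 + sqrt(3068418)/36) = -152503*736/197 + (2/9 + sqrt(3068418)/36) = -112242208/197 + (2/9 + sqrt(3068418)/36) = -1010179478/1773 + sqrt(3068418)/36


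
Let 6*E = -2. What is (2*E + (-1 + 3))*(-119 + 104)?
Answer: -20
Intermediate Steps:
E = -1/3 (E = (1/6)*(-2) = -1/3 ≈ -0.33333)
(2*E + (-1 + 3))*(-119 + 104) = (2*(-1/3) + (-1 + 3))*(-119 + 104) = (-2/3 + 2)*(-15) = (4/3)*(-15) = -20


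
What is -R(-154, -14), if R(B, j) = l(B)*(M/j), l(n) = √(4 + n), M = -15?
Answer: -75*I*√6/14 ≈ -13.122*I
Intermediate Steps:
R(B, j) = -15*√(4 + B)/j (R(B, j) = √(4 + B)*(-15/j) = -15*√(4 + B)/j)
-R(-154, -14) = -(-15)*√(4 - 154)/(-14) = -(-15)*(-1)*√(-150)/14 = -(-15)*(-1)*5*I*√6/14 = -75*I*√6/14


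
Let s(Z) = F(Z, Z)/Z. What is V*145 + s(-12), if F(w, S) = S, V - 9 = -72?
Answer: -9134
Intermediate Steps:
V = -63 (V = 9 - 72 = -63)
s(Z) = 1 (s(Z) = Z/Z = 1)
V*145 + s(-12) = -63*145 + 1 = -9135 + 1 = -9134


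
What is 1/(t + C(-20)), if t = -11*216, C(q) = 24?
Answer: -1/2352 ≈ -0.00042517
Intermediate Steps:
t = -2376
1/(t + C(-20)) = 1/(-2376 + 24) = 1/(-2352) = -1/2352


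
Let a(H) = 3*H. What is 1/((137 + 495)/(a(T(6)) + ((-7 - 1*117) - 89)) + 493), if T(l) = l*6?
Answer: 105/51133 ≈ 0.0020535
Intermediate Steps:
T(l) = 6*l
1/((137 + 495)/(a(T(6)) + ((-7 - 1*117) - 89)) + 493) = 1/((137 + 495)/(3*(6*6) + ((-7 - 1*117) - 89)) + 493) = 1/(632/(3*36 + ((-7 - 117) - 89)) + 493) = 1/(632/(108 + (-124 - 89)) + 493) = 1/(632/(108 - 213) + 493) = 1/(632/(-105) + 493) = 1/(632*(-1/105) + 493) = 1/(-632/105 + 493) = 1/(51133/105) = 105/51133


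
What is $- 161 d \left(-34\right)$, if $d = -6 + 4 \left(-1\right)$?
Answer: $-54740$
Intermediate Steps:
$d = -10$ ($d = -6 - 4 = -10$)
$- 161 d \left(-34\right) = \left(-161\right) \left(-10\right) \left(-34\right) = 1610 \left(-34\right) = -54740$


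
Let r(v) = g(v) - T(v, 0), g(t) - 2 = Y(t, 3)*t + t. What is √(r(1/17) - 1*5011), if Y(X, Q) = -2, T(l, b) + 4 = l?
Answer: I*√1446479/17 ≈ 70.747*I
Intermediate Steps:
T(l, b) = -4 + l
g(t) = 2 - t (g(t) = 2 + (-2*t + t) = 2 - t)
r(v) = 6 - 2*v (r(v) = (2 - v) - (-4 + v) = (2 - v) + (4 - v) = 6 - 2*v)
√(r(1/17) - 1*5011) = √((6 - 2/17) - 1*5011) = √((6 - 2*1/17) - 5011) = √((6 - 2/17) - 5011) = √(100/17 - 5011) = √(-85087/17) = I*√1446479/17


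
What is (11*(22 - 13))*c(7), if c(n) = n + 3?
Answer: 990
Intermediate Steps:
c(n) = 3 + n
(11*(22 - 13))*c(7) = (11*(22 - 13))*(3 + 7) = (11*9)*10 = 99*10 = 990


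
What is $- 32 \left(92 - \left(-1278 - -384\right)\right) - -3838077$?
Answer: $3806525$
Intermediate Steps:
$- 32 \left(92 - \left(-1278 - -384\right)\right) - -3838077 = - 32 \left(92 - \left(-1278 + 384\right)\right) + 3838077 = - 32 \left(92 - -894\right) + 3838077 = - 32 \left(92 + 894\right) + 3838077 = \left(-32\right) 986 + 3838077 = -31552 + 3838077 = 3806525$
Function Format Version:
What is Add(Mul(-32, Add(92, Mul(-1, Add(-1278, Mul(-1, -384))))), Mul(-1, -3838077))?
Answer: 3806525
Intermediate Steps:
Add(Mul(-32, Add(92, Mul(-1, Add(-1278, Mul(-1, -384))))), Mul(-1, -3838077)) = Add(Mul(-32, Add(92, Mul(-1, Add(-1278, 384)))), 3838077) = Add(Mul(-32, Add(92, Mul(-1, -894))), 3838077) = Add(Mul(-32, Add(92, 894)), 3838077) = Add(Mul(-32, 986), 3838077) = Add(-31552, 3838077) = 3806525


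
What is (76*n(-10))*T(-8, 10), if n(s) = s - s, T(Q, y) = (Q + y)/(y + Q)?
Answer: 0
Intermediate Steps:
T(Q, y) = 1 (T(Q, y) = (Q + y)/(Q + y) = 1)
n(s) = 0
(76*n(-10))*T(-8, 10) = (76*0)*1 = 0*1 = 0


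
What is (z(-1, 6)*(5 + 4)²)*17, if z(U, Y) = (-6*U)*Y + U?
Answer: 48195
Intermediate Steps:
z(U, Y) = U - 6*U*Y (z(U, Y) = -6*U*Y + U = U - 6*U*Y)
(z(-1, 6)*(5 + 4)²)*17 = ((-(1 - 6*6))*(5 + 4)²)*17 = (-(1 - 36)*9²)*17 = (-1*(-35)*81)*17 = (35*81)*17 = 2835*17 = 48195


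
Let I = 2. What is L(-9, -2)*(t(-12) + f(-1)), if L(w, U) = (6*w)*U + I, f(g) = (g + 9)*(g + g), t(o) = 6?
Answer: -1100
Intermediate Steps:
f(g) = 2*g*(9 + g) (f(g) = (9 + g)*(2*g) = 2*g*(9 + g))
L(w, U) = 2 + 6*U*w (L(w, U) = (6*w)*U + 2 = 6*U*w + 2 = 2 + 6*U*w)
L(-9, -2)*(t(-12) + f(-1)) = (2 + 6*(-2)*(-9))*(6 + 2*(-1)*(9 - 1)) = (2 + 108)*(6 + 2*(-1)*8) = 110*(6 - 16) = 110*(-10) = -1100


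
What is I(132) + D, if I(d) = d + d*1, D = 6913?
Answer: 7177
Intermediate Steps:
I(d) = 2*d (I(d) = d + d = 2*d)
I(132) + D = 2*132 + 6913 = 264 + 6913 = 7177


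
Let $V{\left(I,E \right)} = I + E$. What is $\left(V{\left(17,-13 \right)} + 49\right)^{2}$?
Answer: $2809$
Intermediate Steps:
$V{\left(I,E \right)} = E + I$
$\left(V{\left(17,-13 \right)} + 49\right)^{2} = \left(\left(-13 + 17\right) + 49\right)^{2} = \left(4 + 49\right)^{2} = 53^{2} = 2809$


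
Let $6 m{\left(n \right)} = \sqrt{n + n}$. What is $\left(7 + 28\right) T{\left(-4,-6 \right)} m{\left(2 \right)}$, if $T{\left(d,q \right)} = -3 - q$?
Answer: $35$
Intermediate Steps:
$m{\left(n \right)} = \frac{\sqrt{2} \sqrt{n}}{6}$ ($m{\left(n \right)} = \frac{\sqrt{n + n}}{6} = \frac{\sqrt{2 n}}{6} = \frac{\sqrt{2} \sqrt{n}}{6}$)
$\left(7 + 28\right) T{\left(-4,-6 \right)} m{\left(2 \right)} = \left(7 + 28\right) \left(-3 - -6\right) \frac{\sqrt{2} \sqrt{2}}{6} = 35 \left(-3 + 6\right) \frac{1}{3} = 35 \cdot 3 \cdot \frac{1}{3} = 105 \cdot \frac{1}{3} = 35$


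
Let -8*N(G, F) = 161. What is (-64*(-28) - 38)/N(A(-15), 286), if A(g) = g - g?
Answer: -14032/161 ≈ -87.155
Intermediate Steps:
A(g) = 0
N(G, F) = -161/8 (N(G, F) = -⅛*161 = -161/8)
(-64*(-28) - 38)/N(A(-15), 286) = (-64*(-28) - 38)/(-161/8) = (1792 - 38)*(-8/161) = 1754*(-8/161) = -14032/161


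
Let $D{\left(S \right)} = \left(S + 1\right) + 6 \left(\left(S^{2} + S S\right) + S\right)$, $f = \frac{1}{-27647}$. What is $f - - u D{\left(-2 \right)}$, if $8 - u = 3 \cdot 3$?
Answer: $- \frac{967646}{27647} \approx -35.0$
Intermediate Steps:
$f = - \frac{1}{27647} \approx -3.617 \cdot 10^{-5}$
$u = -1$ ($u = 8 - 3 \cdot 3 = 8 - 9 = -1$)
$D{\left(S \right)} = 1 + 7 S + 12 S^{2}$ ($D{\left(S \right)} = \left(1 + S\right) + 6 \left(\left(S^{2} + S^{2}\right) + S\right) = \left(1 + S\right) + 6 \left(2 S^{2} + S\right) = \left(1 + S\right) + 6 \left(S + 2 S^{2}\right) = \left(1 + S\right) + \left(6 S + 12 S^{2}\right) = 1 + 7 S + 12 S^{2}$)
$f - - u D{\left(-2 \right)} = - \frac{1}{27647} - \left(-1\right) \left(-1\right) \left(1 + 7 \left(-2\right) + 12 \left(-2\right)^{2}\right) = - \frac{1}{27647} - 1 \left(1 - 14 + 12 \cdot 4\right) = - \frac{1}{27647} - 1 \left(1 - 14 + 48\right) = - \frac{1}{27647} - 1 \cdot 35 = - \frac{1}{27647} - 35 = - \frac{967646}{27647}$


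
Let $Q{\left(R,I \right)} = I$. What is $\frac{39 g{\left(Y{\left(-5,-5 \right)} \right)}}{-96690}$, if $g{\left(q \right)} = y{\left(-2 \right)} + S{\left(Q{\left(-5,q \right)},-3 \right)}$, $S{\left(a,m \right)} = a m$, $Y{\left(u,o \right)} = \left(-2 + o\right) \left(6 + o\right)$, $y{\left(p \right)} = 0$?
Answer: $- \frac{273}{32230} \approx -0.0084704$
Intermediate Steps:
$g{\left(q \right)} = - 3 q$ ($g{\left(q \right)} = 0 + q \left(-3\right) = 0 - 3 q = - 3 q$)
$\frac{39 g{\left(Y{\left(-5,-5 \right)} \right)}}{-96690} = \frac{39 \left(- 3 \left(-12 + \left(-5\right)^{2} + 4 \left(-5\right)\right)\right)}{-96690} = 39 \left(- 3 \left(-12 + 25 - 20\right)\right) \left(- \frac{1}{96690}\right) = 39 \left(\left(-3\right) \left(-7\right)\right) \left(- \frac{1}{96690}\right) = 39 \cdot 21 \left(- \frac{1}{96690}\right) = 819 \left(- \frac{1}{96690}\right) = - \frac{273}{32230}$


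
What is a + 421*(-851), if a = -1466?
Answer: -359737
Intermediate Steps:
a + 421*(-851) = -1466 + 421*(-851) = -1466 - 358271 = -359737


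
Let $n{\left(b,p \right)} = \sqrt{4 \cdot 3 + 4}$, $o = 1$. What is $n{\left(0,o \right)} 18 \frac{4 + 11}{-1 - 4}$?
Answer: $-216$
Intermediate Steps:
$n{\left(b,p \right)} = 4$ ($n{\left(b,p \right)} = \sqrt{12 + 4} = \sqrt{16} = 4$)
$n{\left(0,o \right)} 18 \frac{4 + 11}{-1 - 4} = 4 \cdot 18 \frac{4 + 11}{-1 - 4} = 72 \frac{15}{-5} = 72 \cdot 15 \left(- \frac{1}{5}\right) = 72 \left(-3\right) = -216$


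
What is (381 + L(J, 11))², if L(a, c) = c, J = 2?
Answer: 153664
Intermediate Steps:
(381 + L(J, 11))² = (381 + 11)² = 392² = 153664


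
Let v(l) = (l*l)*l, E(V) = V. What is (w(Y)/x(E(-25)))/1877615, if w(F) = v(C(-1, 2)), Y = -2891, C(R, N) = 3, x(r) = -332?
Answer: -27/623368180 ≈ -4.3313e-8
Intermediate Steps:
v(l) = l³ (v(l) = l²*l = l³)
w(F) = 27 (w(F) = 3³ = 27)
(w(Y)/x(E(-25)))/1877615 = (27/(-332))/1877615 = (27*(-1/332))*(1/1877615) = -27/332*1/1877615 = -27/623368180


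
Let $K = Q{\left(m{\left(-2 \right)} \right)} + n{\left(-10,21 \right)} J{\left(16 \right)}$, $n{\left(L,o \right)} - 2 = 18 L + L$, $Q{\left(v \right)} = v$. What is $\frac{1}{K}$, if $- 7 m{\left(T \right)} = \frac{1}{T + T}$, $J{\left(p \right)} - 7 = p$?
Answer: $- \frac{28}{121071} \approx -0.00023127$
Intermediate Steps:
$J{\left(p \right)} = 7 + p$
$m{\left(T \right)} = - \frac{1}{14 T}$ ($m{\left(T \right)} = - \frac{1}{7 \left(T + T\right)} = - \frac{1}{7 \cdot 2 T} = - \frac{\frac{1}{2} \frac{1}{T}}{7} = - \frac{1}{14 T}$)
$n{\left(L,o \right)} = 2 + 19 L$ ($n{\left(L,o \right)} = 2 + \left(18 L + L\right) = 2 + 19 L$)
$K = - \frac{121071}{28}$ ($K = - \frac{1}{14 \left(-2\right)} + \left(2 + 19 \left(-10\right)\right) \left(7 + 16\right) = \left(- \frac{1}{14}\right) \left(- \frac{1}{2}\right) + \left(2 - 190\right) 23 = \frac{1}{28} - 4324 = - \frac{121071}{28} \approx -4324.0$)
$\frac{1}{K} = \frac{1}{- \frac{121071}{28}} = - \frac{28}{121071}$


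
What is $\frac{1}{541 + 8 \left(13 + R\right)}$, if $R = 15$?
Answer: $\frac{1}{765} \approx 0.0013072$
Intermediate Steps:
$\frac{1}{541 + 8 \left(13 + R\right)} = \frac{1}{541 + 8 \left(13 + 15\right)} = \frac{1}{541 + 8 \cdot 28} = \frac{1}{541 + 224} = \frac{1}{765}$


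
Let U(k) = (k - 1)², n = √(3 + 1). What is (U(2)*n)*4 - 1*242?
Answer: -234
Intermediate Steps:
n = 2 (n = √4 = 2)
U(k) = (-1 + k)²
(U(2)*n)*4 - 1*242 = ((-1 + 2)²*2)*4 - 1*242 = (1²*2)*4 - 242 = (1*2)*4 - 242 = 2*4 - 242 = 8 - 242 = -234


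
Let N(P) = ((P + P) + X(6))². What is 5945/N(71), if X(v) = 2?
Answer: 5945/20736 ≈ 0.28670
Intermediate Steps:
N(P) = (2 + 2*P)² (N(P) = ((P + P) + 2)² = (2*P + 2)² = (2 + 2*P)²)
5945/N(71) = 5945/((4*(1 + 71)²)) = 5945/((4*72²)) = 5945/((4*5184)) = 5945/20736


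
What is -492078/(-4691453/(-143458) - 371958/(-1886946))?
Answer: -7400238002488828/494771045739 ≈ -14957.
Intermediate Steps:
-492078/(-4691453/(-143458) - 371958/(-1886946)) = -492078/(-4691453*(-1/143458) - 371958*(-1/1886946)) = -492078/(4691453/143458 + 61993/314491) = -492078/1484313137217/45116249878 = -492078*45116249878/1484313137217 = -7400238002488828/494771045739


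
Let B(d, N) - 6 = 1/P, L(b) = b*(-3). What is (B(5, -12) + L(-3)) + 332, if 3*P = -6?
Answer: 693/2 ≈ 346.50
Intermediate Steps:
P = -2 (P = (1/3)*(-6) = -2)
L(b) = -3*b
B(d, N) = 11/2 (B(d, N) = 6 + 1/(-2) = 6 - 1/2 = 11/2)
(B(5, -12) + L(-3)) + 332 = (11/2 - 3*(-3)) + 332 = (11/2 + 9) + 332 = 29/2 + 332 = 693/2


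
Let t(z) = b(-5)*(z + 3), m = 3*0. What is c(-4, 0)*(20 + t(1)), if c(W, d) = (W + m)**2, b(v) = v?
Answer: 0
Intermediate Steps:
m = 0
t(z) = -15 - 5*z (t(z) = -5*(z + 3) = -5*(3 + z) = -15 - 5*z)
c(W, d) = W**2 (c(W, d) = (W + 0)**2 = W**2)
c(-4, 0)*(20 + t(1)) = (-4)**2*(20 + (-15 - 5*1)) = 16*(20 + (-15 - 5)) = 16*(20 - 20) = 16*0 = 0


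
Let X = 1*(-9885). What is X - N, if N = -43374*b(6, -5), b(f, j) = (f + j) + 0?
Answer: 33489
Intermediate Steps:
b(f, j) = f + j
N = -43374 (N = -43374*(6 - 5) = -43374*1 = -43374)
X = -9885
X - N = -9885 - 1*(-43374) = -9885 + 43374 = 33489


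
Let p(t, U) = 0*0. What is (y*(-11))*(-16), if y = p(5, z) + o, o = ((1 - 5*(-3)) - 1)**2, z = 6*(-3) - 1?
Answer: 39600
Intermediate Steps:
z = -19 (z = -18 - 1 = -19)
p(t, U) = 0
o = 225 (o = ((1 + 15) - 1)**2 = (16 - 1)**2 = 15**2 = 225)
y = 225 (y = 0 + 225 = 225)
(y*(-11))*(-16) = (225*(-11))*(-16) = -2475*(-16) = 39600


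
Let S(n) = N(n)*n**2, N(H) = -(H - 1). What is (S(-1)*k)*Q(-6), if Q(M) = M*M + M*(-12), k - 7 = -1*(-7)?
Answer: 3024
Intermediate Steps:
N(H) = 1 - H (N(H) = -(-1 + H) = 1 - H)
k = 14 (k = 7 - 1*(-7) = 7 + 7 = 14)
S(n) = n**2*(1 - n) (S(n) = (1 - n)*n**2 = n**2*(1 - n))
Q(M) = M**2 - 12*M
(S(-1)*k)*Q(-6) = (((-1)**2*(1 - 1*(-1)))*14)*(-6*(-12 - 6)) = ((1*(1 + 1))*14)*(-6*(-18)) = ((1*2)*14)*108 = (2*14)*108 = 28*108 = 3024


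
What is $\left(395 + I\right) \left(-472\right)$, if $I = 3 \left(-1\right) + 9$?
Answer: $-189272$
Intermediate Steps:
$I = 6$ ($I = -3 + 9 = 6$)
$\left(395 + I\right) \left(-472\right) = \left(395 + 6\right) \left(-472\right) = 401 \left(-472\right) = -189272$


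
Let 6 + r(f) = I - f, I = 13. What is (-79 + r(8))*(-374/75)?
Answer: 5984/15 ≈ 398.93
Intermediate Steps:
r(f) = 7 - f (r(f) = -6 + (13 - f) = 7 - f)
(-79 + r(8))*(-374/75) = (-79 + (7 - 1*8))*(-374/75) = (-79 + (7 - 8))*(-374*1/75) = (-79 - 1)*(-374/75) = -80*(-374/75) = 5984/15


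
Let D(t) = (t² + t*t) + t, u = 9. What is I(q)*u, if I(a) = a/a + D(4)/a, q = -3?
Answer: -99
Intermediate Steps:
D(t) = t + 2*t² (D(t) = (t² + t²) + t = 2*t² + t = t + 2*t²)
I(a) = 1 + 36/a (I(a) = a/a + (4*(1 + 2*4))/a = 1 + (4*(1 + 8))/a = 1 + (4*9)/a = 1 + 36/a)
I(q)*u = ((36 - 3)/(-3))*9 = -⅓*33*9 = -11*9 = -99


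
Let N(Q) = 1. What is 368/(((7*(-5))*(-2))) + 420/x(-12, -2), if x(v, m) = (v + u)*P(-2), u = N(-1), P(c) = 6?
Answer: -426/385 ≈ -1.1065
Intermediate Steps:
u = 1
x(v, m) = 6 + 6*v (x(v, m) = (v + 1)*6 = (1 + v)*6 = 6 + 6*v)
368/(((7*(-5))*(-2))) + 420/x(-12, -2) = 368/(((7*(-5))*(-2))) + 420/(6 + 6*(-12)) = 368/((-35*(-2))) + 420/(6 - 72) = 368/70 + 420/(-66) = 368*(1/70) + 420*(-1/66) = 184/35 - 70/11 = -426/385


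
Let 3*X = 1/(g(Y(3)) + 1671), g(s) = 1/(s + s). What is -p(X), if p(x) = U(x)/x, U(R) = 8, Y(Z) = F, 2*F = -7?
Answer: -280704/7 ≈ -40101.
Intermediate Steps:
F = -7/2 (F = (½)*(-7) = -7/2 ≈ -3.5000)
Y(Z) = -7/2
g(s) = 1/(2*s)
X = 7/35088 (X = 1/(3*(1/(2*(-7/2)) + 1671)) = 1/(3*((½)*(-2/7) + 1671)) = 1/(3*(-⅐ + 1671)) = 1/(3*(11696/7)) = (⅓)*(7/11696) = 7/35088 ≈ 0.00019950)
p(x) = 8/x
-p(X) = -8/7/35088 = -8*35088/7 = -1*280704/7 = -280704/7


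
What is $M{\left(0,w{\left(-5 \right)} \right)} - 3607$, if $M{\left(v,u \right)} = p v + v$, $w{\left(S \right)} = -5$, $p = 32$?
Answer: $-3607$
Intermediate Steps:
$M{\left(v,u \right)} = 33 v$ ($M{\left(v,u \right)} = 32 v + v = 33 v$)
$M{\left(0,w{\left(-5 \right)} \right)} - 3607 = 33 \cdot 0 - 3607 = 0 - 3607 = -3607$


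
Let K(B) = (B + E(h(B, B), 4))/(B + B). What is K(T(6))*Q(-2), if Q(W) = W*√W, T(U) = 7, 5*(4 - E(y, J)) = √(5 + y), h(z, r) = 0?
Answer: I*√2*(-55 + √5)/35 ≈ -2.132*I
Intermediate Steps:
E(y, J) = 4 - √(5 + y)/5
Q(W) = W^(3/2)
K(B) = (4 + B - √5/5)/(2*B) (K(B) = (B + (4 - √(5 + 0)/5))/(B + B) = (B + (4 - √5/5))/((2*B)) = (4 + B - √5/5)*(1/(2*B)) = (4 + B - √5/5)/(2*B))
K(T(6))*Q(-2) = ((⅒)*(20 - √5 + 5*7)/7)*(-2)^(3/2) = ((⅒)*(⅐)*(20 - √5 + 35))*(-2*I*√2) = ((⅒)*(⅐)*(55 - √5))*(-2*I*√2) = (11/14 - √5/70)*(-2*I*√2) = -2*I*√2*(11/14 - √5/70)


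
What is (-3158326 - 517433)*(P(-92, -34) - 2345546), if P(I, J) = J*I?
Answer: 8610164045262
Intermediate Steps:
P(I, J) = I*J
(-3158326 - 517433)*(P(-92, -34) - 2345546) = (-3158326 - 517433)*(-92*(-34) - 2345546) = -3675759*(3128 - 2345546) = -3675759*(-2342418) = 8610164045262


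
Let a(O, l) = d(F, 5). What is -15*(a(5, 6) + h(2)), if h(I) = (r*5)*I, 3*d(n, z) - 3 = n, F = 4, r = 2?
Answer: -335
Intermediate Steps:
d(n, z) = 1 + n/3
a(O, l) = 7/3 (a(O, l) = 1 + (⅓)*4 = 1 + 4/3 = 7/3)
h(I) = 10*I (h(I) = (2*5)*I = 10*I)
-15*(a(5, 6) + h(2)) = -15*(7/3 + 10*2) = -15*(7/3 + 20) = -15*67/3 = -335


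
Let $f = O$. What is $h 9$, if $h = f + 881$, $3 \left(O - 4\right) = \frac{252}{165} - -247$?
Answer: $\frac{479082}{55} \approx 8710.6$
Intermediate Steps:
$O = \frac{14329}{165}$ ($O = 4 + \frac{\frac{252}{165} - -247}{3} = 4 + \frac{252 \cdot \frac{1}{165} + 247}{3} = 4 + \frac{\frac{84}{55} + 247}{3} = 4 + \frac{1}{3} \cdot \frac{13669}{55} = 4 + \frac{13669}{165} = \frac{14329}{165} \approx 86.842$)
$f = \frac{14329}{165} \approx 86.842$
$h = \frac{159694}{165}$ ($h = \frac{14329}{165} + 881 = \frac{159694}{165} \approx 967.84$)
$h 9 = \frac{159694}{165} \cdot 9 = \frac{479082}{55}$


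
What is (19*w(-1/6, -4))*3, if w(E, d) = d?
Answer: -228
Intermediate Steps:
(19*w(-1/6, -4))*3 = (19*(-4))*3 = -76*3 = -228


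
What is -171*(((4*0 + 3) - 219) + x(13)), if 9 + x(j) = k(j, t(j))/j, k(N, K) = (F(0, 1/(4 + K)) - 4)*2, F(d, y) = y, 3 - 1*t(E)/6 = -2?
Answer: 8526060/221 ≈ 38579.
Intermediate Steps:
t(E) = 30 (t(E) = 18 - 6*(-2) = 18 + 12 = 30)
k(N, K) = -8 + 2/(4 + K) (k(N, K) = (1/(4 + K) - 4)*2 = (-4 + 1/(4 + K))*2 = -8 + 2/(4 + K))
x(j) = -9 - 135/(17*j) (x(j) = -9 + (2*(-15 - 4*30)/(4 + 30))/j = -9 + (2*(-15 - 120)/34)/j = -9 + (2*(1/34)*(-135))/j = -9 - 135/(17*j))
-171*(((4*0 + 3) - 219) + x(13)) = -171*(((4*0 + 3) - 219) + (-9 - 135/17/13)) = -171*(((0 + 3) - 219) + (-9 - 135/17*1/13)) = -171*((3 - 219) + (-9 - 135/221)) = -171*(-216 - 2124/221) = -171*(-49860/221) = 8526060/221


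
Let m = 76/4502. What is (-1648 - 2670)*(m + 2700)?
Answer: -26243672684/2251 ≈ -1.1659e+7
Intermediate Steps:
m = 38/2251 (m = 76*(1/4502) = 38/2251 ≈ 0.016881)
(-1648 - 2670)*(m + 2700) = (-1648 - 2670)*(38/2251 + 2700) = -4318*6077738/2251 = -26243672684/2251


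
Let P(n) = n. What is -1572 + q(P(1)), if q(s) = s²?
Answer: -1571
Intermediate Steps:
-1572 + q(P(1)) = -1572 + 1² = -1572 + 1 = -1571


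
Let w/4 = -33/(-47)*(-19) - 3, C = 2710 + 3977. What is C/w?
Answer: -104763/1024 ≈ -102.31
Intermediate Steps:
C = 6687
w = -3072/47 (w = 4*(-33/(-47)*(-19) - 3) = 4*(-33*(-1/47)*(-19) - 3) = 4*((33/47)*(-19) - 3) = 4*(-627/47 - 3) = 4*(-768/47) = -3072/47 ≈ -65.362)
C/w = 6687/(-3072/47) = 6687*(-47/3072) = -104763/1024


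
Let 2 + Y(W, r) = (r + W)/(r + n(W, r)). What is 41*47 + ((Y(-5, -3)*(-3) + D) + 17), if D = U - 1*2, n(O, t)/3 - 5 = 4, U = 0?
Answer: 1949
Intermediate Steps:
n(O, t) = 27 (n(O, t) = 15 + 3*4 = 15 + 12 = 27)
D = -2 (D = 0 - 1*2 = 0 - 2 = -2)
Y(W, r) = -2 + (W + r)/(27 + r) (Y(W, r) = -2 + (r + W)/(r + 27) = -2 + (W + r)/(27 + r))
41*47 + ((Y(-5, -3)*(-3) + D) + 17) = 41*47 + ((((-54 - 5 - 1*(-3))/(27 - 3))*(-3) - 2) + 17) = 1927 + ((((-54 - 5 + 3)/24)*(-3) - 2) + 17) = 1927 + ((((1/24)*(-56))*(-3) - 2) + 17) = 1927 + ((-7/3*(-3) - 2) + 17) = 1927 + ((7 - 2) + 17) = 1927 + (5 + 17) = 1927 + 22 = 1949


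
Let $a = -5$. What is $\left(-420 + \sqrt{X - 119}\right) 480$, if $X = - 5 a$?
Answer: $-201600 + 480 i \sqrt{94} \approx -2.016 \cdot 10^{5} + 4653.8 i$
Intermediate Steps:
$X = 25$ ($X = \left(-5\right) \left(-5\right) = 25$)
$\left(-420 + \sqrt{X - 119}\right) 480 = \left(-420 + \sqrt{25 - 119}\right) 480 = \left(-420 + \sqrt{-94}\right) 480 = \left(-420 + i \sqrt{94}\right) 480 = -201600 + 480 i \sqrt{94}$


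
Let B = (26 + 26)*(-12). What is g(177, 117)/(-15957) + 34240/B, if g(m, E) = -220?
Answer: -11379800/207441 ≈ -54.858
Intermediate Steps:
B = -624 (B = 52*(-12) = -624)
g(177, 117)/(-15957) + 34240/B = -220/(-15957) + 34240/(-624) = -220*(-1/15957) + 34240*(-1/624) = 220/15957 - 2140/39 = -11379800/207441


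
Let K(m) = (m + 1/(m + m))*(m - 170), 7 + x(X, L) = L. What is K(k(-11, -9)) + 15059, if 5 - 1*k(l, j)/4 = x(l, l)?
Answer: 725197/92 ≈ 7882.6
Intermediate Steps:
x(X, L) = -7 + L
k(l, j) = 48 - 4*l (k(l, j) = 20 - 4*(-7 + l) = 20 + (28 - 4*l) = 48 - 4*l)
K(m) = (-170 + m)*(m + 1/(2*m)) (K(m) = (m + 1/(2*m))*(-170 + m) = (-170 + m)*(m + 1/(2*m)))
K(k(-11, -9)) + 15059 = (½ + (48 - 4*(-11))² - 170*(48 - 4*(-11)) - 85/(48 - 4*(-11))) + 15059 = (½ + (48 + 44)² - 170*(48 + 44) - 85/(48 + 44)) + 15059 = (½ + 92² - 170*92 - 85/92) + 15059 = (½ + 8464 - 15640 - 85*1/92) + 15059 = (½ + 8464 - 15640 - 85/92) + 15059 = -660231/92 + 15059 = 725197/92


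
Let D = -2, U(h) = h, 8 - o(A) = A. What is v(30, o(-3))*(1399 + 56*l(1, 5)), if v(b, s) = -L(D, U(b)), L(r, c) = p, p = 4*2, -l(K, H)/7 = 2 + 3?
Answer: 4488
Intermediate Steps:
l(K, H) = -35 (l(K, H) = -7*(2 + 3) = -7*5 = -35)
o(A) = 8 - A
p = 8
L(r, c) = 8
v(b, s) = -8 (v(b, s) = -1*8 = -8)
v(30, o(-3))*(1399 + 56*l(1, 5)) = -8*(1399 + 56*(-35)) = -8*(1399 - 1960) = -8*(-561) = 4488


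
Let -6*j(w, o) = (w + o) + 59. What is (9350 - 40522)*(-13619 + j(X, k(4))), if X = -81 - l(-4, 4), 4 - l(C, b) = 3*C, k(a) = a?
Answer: 1273064480/3 ≈ 4.2435e+8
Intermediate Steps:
l(C, b) = 4 - 3*C
X = -97 (X = -81 - (4 - 3*(-4)) = -81 - (4 + 12) = -81 - 1*16 = -81 - 16 = -97)
j(w, o) = -59/6 - o/6 - w/6 (j(w, o) = -((w + o) + 59)/6 = -((o + w) + 59)/6 = -(59 + o + w)/6 = -59/6 - o/6 - w/6)
(9350 - 40522)*(-13619 + j(X, k(4))) = (9350 - 40522)*(-13619 + (-59/6 - 1/6*4 - 1/6*(-97))) = -31172*(-13619 + (-59/6 - 2/3 + 97/6)) = -31172*(-13619 + 17/3) = -31172*(-40840/3) = 1273064480/3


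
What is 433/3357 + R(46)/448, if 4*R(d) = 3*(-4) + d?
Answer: 445037/3007872 ≈ 0.14796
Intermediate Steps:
R(d) = -3 + d/4 (R(d) = (3*(-4) + d)/4 = (-12 + d)/4 = -3 + d/4)
433/3357 + R(46)/448 = 433/3357 + (-3 + (¼)*46)/448 = 433*(1/3357) + (-3 + 23/2)*(1/448) = 433/3357 + (17/2)*(1/448) = 433/3357 + 17/896 = 445037/3007872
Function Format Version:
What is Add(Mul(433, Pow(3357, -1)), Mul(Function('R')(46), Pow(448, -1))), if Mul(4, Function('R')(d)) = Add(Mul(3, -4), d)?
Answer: Rational(445037, 3007872) ≈ 0.14796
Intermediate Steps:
Function('R')(d) = Add(-3, Mul(Rational(1, 4), d)) (Function('R')(d) = Mul(Rational(1, 4), Add(Mul(3, -4), d)) = Mul(Rational(1, 4), Add(-12, d)) = Add(-3, Mul(Rational(1, 4), d)))
Add(Mul(433, Pow(3357, -1)), Mul(Function('R')(46), Pow(448, -1))) = Add(Mul(433, Pow(3357, -1)), Mul(Add(-3, Mul(Rational(1, 4), 46)), Pow(448, -1))) = Add(Mul(433, Rational(1, 3357)), Mul(Add(-3, Rational(23, 2)), Rational(1, 448))) = Add(Rational(433, 3357), Mul(Rational(17, 2), Rational(1, 448))) = Add(Rational(433, 3357), Rational(17, 896)) = Rational(445037, 3007872)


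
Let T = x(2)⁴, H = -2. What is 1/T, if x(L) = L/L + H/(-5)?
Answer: 625/2401 ≈ 0.26031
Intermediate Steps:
x(L) = 7/5 (x(L) = L/L - 2/(-5) = 1 - 2*(-⅕) = 1 + ⅖ = 7/5)
T = 2401/625 (T = (7/5)⁴ = 2401/625 ≈ 3.8416)
1/T = 1/(2401/625) = 625/2401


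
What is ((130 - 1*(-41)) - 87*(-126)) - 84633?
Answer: -73500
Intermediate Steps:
((130 - 1*(-41)) - 87*(-126)) - 84633 = ((130 + 41) + 10962) - 84633 = (171 + 10962) - 84633 = 11133 - 84633 = -73500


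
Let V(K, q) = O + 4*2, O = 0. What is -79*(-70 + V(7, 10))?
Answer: 4898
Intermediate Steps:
V(K, q) = 8 (V(K, q) = 0 + 4*2 = 0 + 8 = 8)
-79*(-70 + V(7, 10)) = -79*(-70 + 8) = -79*(-62) = 4898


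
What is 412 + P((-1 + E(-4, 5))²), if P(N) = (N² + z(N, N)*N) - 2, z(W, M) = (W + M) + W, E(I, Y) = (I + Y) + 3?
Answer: 734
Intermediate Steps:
E(I, Y) = 3 + I + Y
z(W, M) = M + 2*W (z(W, M) = (M + W) + W = M + 2*W)
P(N) = -2 + 4*N² (P(N) = (N² + (N + 2*N)*N) - 2 = (N² + (3*N)*N) - 2 = (N² + 3*N²) - 2 = 4*N² - 2 = -2 + 4*N²)
412 + P((-1 + E(-4, 5))²) = 412 + (-2 + 4*((-1 + (3 - 4 + 5))²)²) = 412 + (-2 + 4*((-1 + 4)²)²) = 412 + (-2 + 4*(3²)²) = 412 + (-2 + 4*9²) = 412 + (-2 + 4*81) = 412 + (-2 + 324) = 412 + 322 = 734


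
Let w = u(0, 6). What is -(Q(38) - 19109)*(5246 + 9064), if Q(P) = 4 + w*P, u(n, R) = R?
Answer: 270129870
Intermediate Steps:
w = 6
Q(P) = 4 + 6*P
-(Q(38) - 19109)*(5246 + 9064) = -((4 + 6*38) - 19109)*(5246 + 9064) = -((4 + 228) - 19109)*14310 = -(232 - 19109)*14310 = -(-18877)*14310 = -1*(-270129870) = 270129870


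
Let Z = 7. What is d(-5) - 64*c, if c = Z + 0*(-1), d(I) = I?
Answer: -453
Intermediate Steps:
c = 7 (c = 7 + 0*(-1) = 7 + 0 = 7)
d(-5) - 64*c = -5 - 64*7 = -5 - 448 = -453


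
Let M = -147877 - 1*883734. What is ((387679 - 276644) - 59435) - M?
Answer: 1083211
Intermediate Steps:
M = -1031611 (M = -147877 - 883734 = -1031611)
((387679 - 276644) - 59435) - M = ((387679 - 276644) - 59435) - 1*(-1031611) = (111035 - 59435) + 1031611 = 51600 + 1031611 = 1083211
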